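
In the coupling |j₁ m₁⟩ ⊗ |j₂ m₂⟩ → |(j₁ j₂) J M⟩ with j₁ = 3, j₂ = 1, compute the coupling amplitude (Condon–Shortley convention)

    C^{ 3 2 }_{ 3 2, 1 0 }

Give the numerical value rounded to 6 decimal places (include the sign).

√[7·1!5!1!/8! · 5!1!1!1!5!1!] = √(300)
  +(−1)^0/∏(0,1,1,1,4,0)! = 1/24  (running 1/24)
  +(−1)^1/∏(1,0,0,0,5,1)! = -1/120  (running 1/30)
⟨..|..⟩ = √(300)·(1/30) = +0.577350

+√(1/3) = +0.577350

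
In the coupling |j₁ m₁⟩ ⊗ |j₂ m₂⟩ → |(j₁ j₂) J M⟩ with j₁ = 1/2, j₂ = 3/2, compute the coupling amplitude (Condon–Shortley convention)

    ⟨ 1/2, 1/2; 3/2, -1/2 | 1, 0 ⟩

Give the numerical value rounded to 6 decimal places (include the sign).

√[3·1!0!2!/4! · 1!0!1!2!1!1!] = √(1/2)
  +(−1)^0/∏(0,1,0,1,0,1)! = 1  (running 1)
⟨..|..⟩ = √(1/2)·(1) = +0.707107

+√(1/2) = +0.707107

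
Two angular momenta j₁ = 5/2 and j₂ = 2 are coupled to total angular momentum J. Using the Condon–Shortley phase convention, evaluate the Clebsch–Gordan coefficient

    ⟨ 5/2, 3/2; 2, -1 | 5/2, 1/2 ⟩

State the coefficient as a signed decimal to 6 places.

j₁+j₂−J=2  J+j₁−j₂=3  J−j₁+j₂=2  j₁+j₂+J+1=8
(j₁±m₁, j₂±m₂, J±M) = (4,1,1,3,3,2)
P² = 216/35
sum k=0..1:
  [0] +1/4 = 1/4
  [1] −1/12 = -1/12
S = 1/6
C² = P²·S² = 6/35 ; C = +0.414039

+0.414039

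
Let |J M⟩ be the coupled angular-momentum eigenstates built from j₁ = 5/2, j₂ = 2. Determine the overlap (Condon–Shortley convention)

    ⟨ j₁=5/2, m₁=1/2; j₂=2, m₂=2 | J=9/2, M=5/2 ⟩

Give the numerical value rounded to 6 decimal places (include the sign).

√[10·0!5!4!/10! · 3!2!4!0!7!2!] = √(23040)
  +(−1)^0/∏(0,0,2,4,3,0)! = 1/288  (running 1/288)
⟨..|..⟩ = √(23040)·(1/288) = +0.527046

+0.527046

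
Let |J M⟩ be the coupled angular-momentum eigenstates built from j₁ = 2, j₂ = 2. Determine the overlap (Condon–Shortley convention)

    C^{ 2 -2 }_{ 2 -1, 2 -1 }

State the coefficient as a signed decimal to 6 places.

triangle: 2!*2!*2!/7! = 8/5040
(j±m)!: 1!*3!*1!*3!*0!*4! = 864
prefactor² = (2J+1)*Δ*N² = 48/7
  k=1: −1/(1!*1!*2!*0!*0!*2!) = -1/4
Σ = -1/4  ⇒  CG² = 48/7*(-1/4)² = 3/7
CG = −√(3/7) = -0.654654

-0.654654  (= −√(3/7))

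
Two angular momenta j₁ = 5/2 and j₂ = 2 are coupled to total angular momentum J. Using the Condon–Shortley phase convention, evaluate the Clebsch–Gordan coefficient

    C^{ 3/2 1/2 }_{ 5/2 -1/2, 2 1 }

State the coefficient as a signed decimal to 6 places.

√[4·3!2!1!/7! · 2!3!3!1!2!1!] = √(48/35)
  +(−1)^2/∏(2,1,1,1,1,0)! = 1/2  (running 1/2)
  +(−1)^3/∏(3,0,0,0,2,1)! = -1/12  (running 5/12)
⟨..|..⟩ = √(48/35)·(5/12) = +0.487950

+0.487950  (= +√(5/21))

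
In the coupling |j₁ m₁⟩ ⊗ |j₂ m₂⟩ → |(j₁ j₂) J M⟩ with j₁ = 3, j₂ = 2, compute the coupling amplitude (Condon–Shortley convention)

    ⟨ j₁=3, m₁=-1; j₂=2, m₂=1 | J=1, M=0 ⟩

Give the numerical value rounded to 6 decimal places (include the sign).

-0.478091  (= −√(8/35))

√[3·4!2!0!/7! · 2!4!3!1!1!1!] = √(288/35)
  +(−1)^3/∏(3,1,1,0,1,0)! = -1/6  (running -1/6)
⟨..|..⟩ = √(288/35)·(-1/6) = -0.478091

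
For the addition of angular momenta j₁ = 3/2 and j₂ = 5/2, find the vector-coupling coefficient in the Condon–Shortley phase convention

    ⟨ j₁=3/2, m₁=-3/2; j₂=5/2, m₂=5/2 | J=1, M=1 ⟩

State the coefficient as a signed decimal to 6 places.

-0.707107

j₁+j₂−J=3  J+j₁−j₂=0  J−j₁+j₂=2  j₁+j₂+J+1=6
(j₁±m₁, j₂±m₂, J±M) = (0,3,5,0,2,0)
P² = 72
sum k=3..3:
  [3] −1/12 = -1/12
S = -1/12
C² = P²·S² = 1/2 ; C = -0.707107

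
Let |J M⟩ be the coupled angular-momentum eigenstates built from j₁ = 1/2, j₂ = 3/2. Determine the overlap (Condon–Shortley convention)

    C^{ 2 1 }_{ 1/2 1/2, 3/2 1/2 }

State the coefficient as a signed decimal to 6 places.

triangle: 0!*1!*3!/5! = 6/120
(j±m)!: 1!*0!*2!*1!*3!*1! = 12
prefactor² = (2J+1)*Δ*N² = 3
  k=0: +1/(0!*0!*0!*2!*1!*1!) = 1/2
Σ = 1/2  ⇒  CG² = 3*1/2² = 3/4
CG = +√(3/4) = +0.866025

+0.866025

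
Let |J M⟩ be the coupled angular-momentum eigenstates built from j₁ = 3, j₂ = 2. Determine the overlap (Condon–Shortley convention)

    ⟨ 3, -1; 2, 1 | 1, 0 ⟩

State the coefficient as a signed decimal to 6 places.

−√(8/35) = -0.478091

triangle: 4!×2!×0!/7! = 48/5040
(j±m)!: 2!×4!×3!×1!×1!×1! = 288
prefactor² = (2J+1)×Δ×N² = 288/35
  k=3: −1/(3!×1!×1!×0!×1!×0!) = -1/6
Σ = -1/6  ⇒  CG² = 288/35×(-1/6)² = 8/35
CG = −√(8/35) = -0.478091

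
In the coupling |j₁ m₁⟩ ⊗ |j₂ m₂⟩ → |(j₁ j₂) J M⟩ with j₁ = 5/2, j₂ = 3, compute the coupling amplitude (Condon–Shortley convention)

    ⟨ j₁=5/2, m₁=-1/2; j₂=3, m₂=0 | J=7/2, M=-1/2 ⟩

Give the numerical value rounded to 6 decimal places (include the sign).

√[8·2!3!4!/10! · 2!3!3!3!3!4!] = √(6912/175)
  +(−1)^0/∏(0,2,3,3,0,1)! = 1/72  (running 1/72)
  +(−1)^1/∏(1,1,2,2,1,2)! = -1/8  (running -1/9)
  +(−1)^2/∏(2,0,1,1,2,3)! = 1/24  (running -5/72)
⟨..|..⟩ = √(6912/175)·(-5/72) = -0.436436

-0.436436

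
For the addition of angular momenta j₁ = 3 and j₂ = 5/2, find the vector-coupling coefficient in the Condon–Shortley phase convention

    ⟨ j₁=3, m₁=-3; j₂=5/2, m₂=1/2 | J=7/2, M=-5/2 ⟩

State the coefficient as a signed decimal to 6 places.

+√(3/7) = +0.654654

√[8·2!4!3!/10! · 0!6!3!2!1!6!] = √(27648/7)
  +(−1)^2/∏(2,0,4,1,0,2)! = 1/96  (running 1/96)
⟨..|..⟩ = √(27648/7)·(1/96) = +0.654654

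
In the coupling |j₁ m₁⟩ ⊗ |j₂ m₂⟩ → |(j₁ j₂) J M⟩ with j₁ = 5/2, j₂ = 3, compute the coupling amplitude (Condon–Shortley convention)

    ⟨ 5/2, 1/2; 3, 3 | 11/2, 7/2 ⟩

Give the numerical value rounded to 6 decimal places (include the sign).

+√(2/11) ≈ +0.426401

√[12·0!5!6!/12! · 3!2!6!0!9!2!] = √(149299200/11)
  +(−1)^0/∏(0,0,2,6,3,0)! = 1/8640  (running 1/8640)
⟨..|..⟩ = √(149299200/11)·(1/8640) = +0.426401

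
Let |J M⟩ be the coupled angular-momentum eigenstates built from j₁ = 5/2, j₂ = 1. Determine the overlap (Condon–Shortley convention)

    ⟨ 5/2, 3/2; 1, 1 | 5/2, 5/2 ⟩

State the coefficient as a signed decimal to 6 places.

j₁+j₂−J=1  J+j₁−j₂=4  J−j₁+j₂=1  j₁+j₂+J+1=7
(j₁±m₁, j₂±m₂, J±M) = (4,1,2,0,5,0)
P² = 1152/7
sum k=1..1:
  [1] −1/24 = -1/24
S = -1/24
C² = P²·S² = 2/7 ; C = -0.534522

-0.534522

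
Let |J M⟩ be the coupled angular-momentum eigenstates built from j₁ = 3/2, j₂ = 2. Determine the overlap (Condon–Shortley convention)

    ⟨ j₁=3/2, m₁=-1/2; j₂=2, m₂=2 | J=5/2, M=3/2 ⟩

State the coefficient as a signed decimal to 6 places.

−√(16/35) ≈ -0.676123

triangle: 1!*2!*3!/7! = 12/5040
(j±m)!: 1!*2!*4!*0!*4!*1! = 1152
prefactor² = (2J+1)*Δ*N² = 576/35
  k=1: −1/(1!*0!*1!*3!*1!*0!) = -1/6
Σ = -1/6  ⇒  CG² = 576/35*(-1/6)² = 16/35
CG = −√(16/35) = -0.676123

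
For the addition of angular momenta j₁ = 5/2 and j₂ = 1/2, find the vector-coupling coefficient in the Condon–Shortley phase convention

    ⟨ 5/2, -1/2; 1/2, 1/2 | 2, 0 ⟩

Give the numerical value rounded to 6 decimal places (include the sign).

j₁+j₂−J=1  J+j₁−j₂=4  J−j₁+j₂=0  j₁+j₂+J+1=6
(j₁±m₁, j₂±m₂, J±M) = (2,3,1,0,2,2)
P² = 8
sum k=1..1:
  [1] −1/4 = -1/4
S = -1/4
C² = P²·S² = 1/2 ; C = -0.707107

-0.707107  (= −√(1/2))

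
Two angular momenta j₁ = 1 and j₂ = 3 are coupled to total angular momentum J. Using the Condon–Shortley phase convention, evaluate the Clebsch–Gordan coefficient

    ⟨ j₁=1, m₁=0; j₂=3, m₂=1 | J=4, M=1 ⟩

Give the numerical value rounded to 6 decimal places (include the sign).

j₁+j₂−J=0  J+j₁−j₂=2  J−j₁+j₂=6  j₁+j₂+J+1=9
(j₁±m₁, j₂±m₂, J±M) = (1,1,4,2,5,3)
P² = 8640/7
sum k=0..0:
  [0] +1/48 = 1/48
S = 1/48
C² = P²·S² = 15/28 ; C = +0.731925

+√(15/28) = +0.731925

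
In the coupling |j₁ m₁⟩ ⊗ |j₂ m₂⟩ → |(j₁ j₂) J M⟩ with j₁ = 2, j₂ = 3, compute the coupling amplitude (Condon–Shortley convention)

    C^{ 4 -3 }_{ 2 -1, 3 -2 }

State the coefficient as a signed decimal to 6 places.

triangle: 1!×3!×5!/10! = 720/3628800
(j±m)!: 1!×3!×1!×5!×1!×7! = 3628800
prefactor² = (2J+1)×Δ×N² = 6480
  k=0: +1/(0!×1!×3!×1!×0!×4!) = 1/144
  k=1: −1/(1!×0!×2!×0!×1!×5!) = -1/240
Σ = 1/360  ⇒  CG² = 6480×1/360² = 1/20
CG = +√(1/20) = +0.223607

+√(1/20) ≈ +0.223607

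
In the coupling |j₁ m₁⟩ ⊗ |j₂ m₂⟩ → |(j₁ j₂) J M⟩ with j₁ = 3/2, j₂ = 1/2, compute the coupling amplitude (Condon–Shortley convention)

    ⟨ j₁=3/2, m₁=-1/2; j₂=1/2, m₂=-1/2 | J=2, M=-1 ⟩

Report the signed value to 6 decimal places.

√[5·0!3!1!/5! · 1!2!0!1!1!3!] = √(3)
  +(−1)^0/∏(0,0,2,0,1,1)! = 1/2  (running 1/2)
⟨..|..⟩ = √(3)·(1/2) = +0.866025

+0.866025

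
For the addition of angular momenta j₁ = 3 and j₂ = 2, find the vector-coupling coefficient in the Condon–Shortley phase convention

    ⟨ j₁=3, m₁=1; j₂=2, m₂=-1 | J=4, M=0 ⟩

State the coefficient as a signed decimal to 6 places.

√[9·1!5!3!/10! · 4!2!1!3!4!4!] = √(10368/35)
  +(−1)^0/∏(0,1,2,1,3,2)! = 1/24  (running 1/24)
  +(−1)^1/∏(1,0,1,0,4,3)! = -1/144  (running 5/144)
⟨..|..⟩ = √(10368/35)·(5/144) = +0.597614

+√(5/14) ≈ +0.597614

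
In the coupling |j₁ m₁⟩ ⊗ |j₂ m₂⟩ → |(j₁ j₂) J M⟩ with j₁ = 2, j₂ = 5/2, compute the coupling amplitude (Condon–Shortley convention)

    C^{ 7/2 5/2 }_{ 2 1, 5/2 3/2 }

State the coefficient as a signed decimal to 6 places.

−√(1/63) = -0.125988

j₁+j₂−J=1  J+j₁−j₂=3  J−j₁+j₂=4  j₁+j₂+J+1=9
(j₁±m₁, j₂±m₂, J±M) = (3,1,4,1,6,1)
P² = 2304/7
sum k=0..1:
  [0] +1/48 = 1/48
  [1] −1/36 = -1/36
S = -1/144
C² = P²·S² = 1/63 ; C = -0.125988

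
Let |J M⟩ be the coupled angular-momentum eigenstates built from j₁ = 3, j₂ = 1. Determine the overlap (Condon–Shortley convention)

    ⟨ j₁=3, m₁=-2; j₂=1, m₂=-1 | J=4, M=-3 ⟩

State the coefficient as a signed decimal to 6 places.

+√(3/4) = +0.866025

√[9·0!6!2!/9! · 1!5!0!2!1!7!] = √(43200)
  +(−1)^0/∏(0,0,5,0,1,2)! = 1/240  (running 1/240)
⟨..|..⟩ = √(43200)·(1/240) = +0.866025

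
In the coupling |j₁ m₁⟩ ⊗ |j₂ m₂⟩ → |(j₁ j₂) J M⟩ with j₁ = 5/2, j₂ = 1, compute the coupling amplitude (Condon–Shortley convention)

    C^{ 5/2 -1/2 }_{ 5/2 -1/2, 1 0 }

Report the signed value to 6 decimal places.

√[6·1!4!1!/7! · 2!3!1!1!2!3!] = √(144/35)
  +(−1)^0/∏(0,1,3,1,1,0)! = 1/6  (running 1/6)
  +(−1)^1/∏(1,0,2,0,2,1)! = -1/4  (running -1/12)
⟨..|..⟩ = √(144/35)·(-1/12) = -0.169031

-0.169031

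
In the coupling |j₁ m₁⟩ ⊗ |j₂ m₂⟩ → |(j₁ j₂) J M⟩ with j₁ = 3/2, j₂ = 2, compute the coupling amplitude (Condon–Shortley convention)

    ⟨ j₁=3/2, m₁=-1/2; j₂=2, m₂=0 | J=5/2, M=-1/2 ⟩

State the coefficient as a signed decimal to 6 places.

j₁+j₂−J=1  J+j₁−j₂=2  J−j₁+j₂=3  j₁+j₂+J+1=7
(j₁±m₁, j₂±m₂, J±M) = (1,2,2,2,2,3)
P² = 48/35
sum k=0..1:
  [0] +1/4 = 1/4
  [1] −1/2 = -1/2
S = -1/4
C² = P²·S² = 3/35 ; C = -0.292770

-0.292770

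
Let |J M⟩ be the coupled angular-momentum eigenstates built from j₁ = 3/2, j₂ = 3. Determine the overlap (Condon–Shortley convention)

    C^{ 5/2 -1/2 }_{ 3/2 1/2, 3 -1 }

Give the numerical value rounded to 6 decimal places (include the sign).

triangle: 2!×1!×4!/8! = 48/40320
(j±m)!: 2!×1!×2!×4!×2!×3! = 1152
prefactor² = (2J+1)×Δ×N² = 288/35
  k=0: +1/(0!×2!×1!×2!×0!×2!) = 1/8
  k=1: −1/(1!×1!×0!×1!×1!×3!) = -1/6
Σ = -1/24  ⇒  CG² = 288/35×(-1/24)² = 1/70
CG = −√(1/70) = -0.119523

-0.119523  (= −√(1/70))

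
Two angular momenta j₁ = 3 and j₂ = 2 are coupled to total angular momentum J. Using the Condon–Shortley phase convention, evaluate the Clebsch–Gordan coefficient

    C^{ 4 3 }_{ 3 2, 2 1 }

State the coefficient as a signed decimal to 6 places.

+√(1/20) ≈ +0.223607

j₁+j₂−J=1  J+j₁−j₂=5  J−j₁+j₂=3  j₁+j₂+J+1=10
(j₁±m₁, j₂±m₂, J±M) = (5,1,3,1,7,1)
P² = 6480
sum k=0..1:
  [0] +1/144 = 1/144
  [1] −1/240 = -1/240
S = 1/360
C² = P²·S² = 1/20 ; C = +0.223607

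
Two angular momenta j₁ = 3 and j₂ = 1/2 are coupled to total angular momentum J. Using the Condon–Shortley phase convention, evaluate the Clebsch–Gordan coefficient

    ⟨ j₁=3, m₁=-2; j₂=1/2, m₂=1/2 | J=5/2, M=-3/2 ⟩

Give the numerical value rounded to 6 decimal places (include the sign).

√[6·1!5!0!/7! · 1!5!1!0!1!4!] = √(2880/7)
  +(−1)^1/∏(1,0,4,0,1,0)! = -1/24  (running -1/24)
⟨..|..⟩ = √(2880/7)·(-1/24) = -0.845154

−√(5/7) ≈ -0.845154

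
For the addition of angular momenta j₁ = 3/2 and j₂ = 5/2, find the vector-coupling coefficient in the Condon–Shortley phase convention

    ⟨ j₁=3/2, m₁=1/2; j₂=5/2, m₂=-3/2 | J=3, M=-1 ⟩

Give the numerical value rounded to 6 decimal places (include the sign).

√[7·1!2!4!/8! · 2!1!1!4!2!4!] = √(96/5)
  +(−1)^0/∏(0,1,1,1,1,3)! = 1/6  (running 1/6)
  +(−1)^1/∏(1,0,0,0,2,4)! = -1/48  (running 7/48)
⟨..|..⟩ = √(96/5)·(7/48) = +0.639010

+√(49/120) = +0.639010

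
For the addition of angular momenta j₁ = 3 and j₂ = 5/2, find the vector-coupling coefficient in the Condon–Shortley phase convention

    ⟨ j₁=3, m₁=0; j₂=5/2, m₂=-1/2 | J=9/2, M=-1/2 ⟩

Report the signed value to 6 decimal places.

+0.208063  (= +√(10/231))

j₁+j₂−J=1  J+j₁−j₂=5  J−j₁+j₂=4  j₁+j₂+J+1=11
(j₁±m₁, j₂±m₂, J±M) = (3,3,2,3,4,5)
P² = 69120/77
sum k=0..1:
  [0] +1/48 = 1/48
  [1] −1/72 = -1/72
S = 1/144
C² = P²·S² = 10/231 ; C = +0.208063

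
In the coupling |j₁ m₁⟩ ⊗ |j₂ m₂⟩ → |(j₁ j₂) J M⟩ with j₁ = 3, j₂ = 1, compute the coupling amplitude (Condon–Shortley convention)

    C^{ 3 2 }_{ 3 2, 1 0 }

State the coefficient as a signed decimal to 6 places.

triangle: 1!*5!*1!/8! = 120/40320
(j±m)!: 5!*1!*1!*1!*5!*1! = 14400
prefactor² = (2J+1)*Δ*N² = 300
  k=0: +1/(0!*1!*1!*1!*4!*0!) = 1/24
  k=1: −1/(1!*0!*0!*0!*5!*1!) = -1/120
Σ = 1/30  ⇒  CG² = 300*1/30² = 1/3
CG = +√(1/3) = +0.577350

+√(1/3) = +0.577350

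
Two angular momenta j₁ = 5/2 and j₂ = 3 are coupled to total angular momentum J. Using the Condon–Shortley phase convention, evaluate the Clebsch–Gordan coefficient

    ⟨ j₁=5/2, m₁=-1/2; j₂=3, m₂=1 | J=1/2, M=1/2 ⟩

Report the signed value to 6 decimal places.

√[2·5!0!1!/7! · 2!3!4!2!1!0!] = √(192/7)
  +(−1)^3/∏(3,2,0,1,0,0)! = -1/12  (running -1/12)
⟨..|..⟩ = √(192/7)·(-1/12) = -0.436436

−√(4/21) ≈ -0.436436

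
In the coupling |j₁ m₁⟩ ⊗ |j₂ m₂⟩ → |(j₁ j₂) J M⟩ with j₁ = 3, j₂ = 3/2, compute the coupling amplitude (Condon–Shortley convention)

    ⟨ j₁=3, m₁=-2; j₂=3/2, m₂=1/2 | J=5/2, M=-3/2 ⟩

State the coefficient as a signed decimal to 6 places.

j₁+j₂−J=2  J+j₁−j₂=4  J−j₁+j₂=1  j₁+j₂+J+1=8
(j₁±m₁, j₂±m₂, J±M) = (1,5,2,1,1,4)
P² = 288/7
sum k=1..2:
  [1] −1/24 = -1/24
  [2] +1/12 = 1/12
S = 1/24
C² = P²·S² = 1/14 ; C = +0.267261

+0.267261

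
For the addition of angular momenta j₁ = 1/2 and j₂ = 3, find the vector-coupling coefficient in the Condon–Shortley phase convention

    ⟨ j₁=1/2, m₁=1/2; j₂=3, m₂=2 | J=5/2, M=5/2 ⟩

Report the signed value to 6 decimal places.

+√(1/7) = +0.377964

triangle: 1!*0!*5!/7! = 120/5040
(j±m)!: 1!*0!*5!*1!*5!*0! = 14400
prefactor² = (2J+1)*Δ*N² = 14400/7
  k=0: +1/(0!*1!*0!*5!*0!*0!) = 1/120
Σ = 1/120  ⇒  CG² = 14400/7*1/120² = 1/7
CG = +√(1/7) = +0.377964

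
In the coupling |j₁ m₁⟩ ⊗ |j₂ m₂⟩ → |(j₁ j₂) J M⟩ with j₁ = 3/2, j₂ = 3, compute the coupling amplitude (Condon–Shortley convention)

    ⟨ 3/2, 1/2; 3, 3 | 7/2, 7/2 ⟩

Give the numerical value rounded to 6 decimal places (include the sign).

−√(2/3) = -0.816497

j₁+j₂−J=1  J+j₁−j₂=2  J−j₁+j₂=5  j₁+j₂+J+1=9
(j₁±m₁, j₂±m₂, J±M) = (2,1,6,0,7,0)
P² = 38400
sum k=1..1:
  [1] −1/240 = -1/240
S = -1/240
C² = P²·S² = 2/3 ; C = -0.816497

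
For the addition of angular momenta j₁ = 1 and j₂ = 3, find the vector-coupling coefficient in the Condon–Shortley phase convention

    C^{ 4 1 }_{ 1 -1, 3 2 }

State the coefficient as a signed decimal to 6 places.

√[9·0!2!6!/9! · 0!2!5!1!5!3!] = √(43200/7)
  +(−1)^0/∏(0,0,2,5,0,1)! = 1/240  (running 1/240)
⟨..|..⟩ = √(43200/7)·(1/240) = +0.327327

+√(3/28) ≈ +0.327327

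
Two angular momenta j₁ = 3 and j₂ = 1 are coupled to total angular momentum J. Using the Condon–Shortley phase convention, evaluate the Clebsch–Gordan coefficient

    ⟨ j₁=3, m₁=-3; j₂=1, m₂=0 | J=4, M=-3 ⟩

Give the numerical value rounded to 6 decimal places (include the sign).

√[9·0!6!2!/9! · 0!6!1!1!1!7!] = √(129600)
  +(−1)^0/∏(0,0,6,1,0,1)! = 1/720  (running 1/720)
⟨..|..⟩ = √(129600)·(1/720) = +0.500000

+√(1/4) ≈ +0.500000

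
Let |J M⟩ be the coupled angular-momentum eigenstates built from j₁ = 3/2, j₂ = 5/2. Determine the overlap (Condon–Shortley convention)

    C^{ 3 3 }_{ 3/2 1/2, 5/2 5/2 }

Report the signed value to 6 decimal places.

-0.790569

√[7·1!2!4!/8! · 2!1!5!0!6!0!] = √(1440)
  +(−1)^1/∏(1,0,0,4,2,0)! = -1/48  (running -1/48)
⟨..|..⟩ = √(1440)·(-1/48) = -0.790569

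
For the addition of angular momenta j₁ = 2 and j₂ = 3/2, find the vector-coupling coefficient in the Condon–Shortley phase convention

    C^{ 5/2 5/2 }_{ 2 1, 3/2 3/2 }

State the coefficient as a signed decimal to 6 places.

triangle: 1!·3!·2!/7! = 12/5040
(j±m)!: 3!·1!·3!·0!·5!·0! = 4320
prefactor² = (2J+1)·Δ·N² = 432/7
  k=1: −1/(1!·0!·0!·2!·3!·0!) = -1/12
Σ = -1/12  ⇒  CG² = 432/7·(-1/12)² = 3/7
CG = −√(3/7) = -0.654654

−√(3/7) ≈ -0.654654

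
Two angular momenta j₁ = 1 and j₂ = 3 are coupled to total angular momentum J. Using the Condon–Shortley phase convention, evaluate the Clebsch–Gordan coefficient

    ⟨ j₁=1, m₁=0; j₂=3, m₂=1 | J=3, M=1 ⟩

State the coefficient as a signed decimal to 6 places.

−√(1/12) ≈ -0.288675

√[7·1!1!5!/8! · 1!1!4!2!4!2!] = √(48)
  +(−1)^0/∏(0,1,1,4,0,1)! = 1/24  (running 1/24)
  +(−1)^1/∏(1,0,0,3,1,2)! = -1/12  (running -1/24)
⟨..|..⟩ = √(48)·(-1/24) = -0.288675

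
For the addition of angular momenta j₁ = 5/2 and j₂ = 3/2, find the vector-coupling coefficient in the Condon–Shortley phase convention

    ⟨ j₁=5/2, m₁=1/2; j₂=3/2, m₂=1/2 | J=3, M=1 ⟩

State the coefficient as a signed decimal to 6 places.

triangle: 1!·4!·2!/8! = 48/40320
(j±m)!: 3!·2!·2!·1!·4!·2! = 1152
prefactor² = (2J+1)·Δ·N² = 48/5
  k=0: +1/(0!·1!·2!·2!·2!·0!) = 1/8
  k=1: −1/(1!·0!·1!·1!·3!·1!) = -1/6
Σ = -1/24  ⇒  CG² = 48/5·(-1/24)² = 1/60
CG = −√(1/60) = -0.129099

-0.129099  (= −√(1/60))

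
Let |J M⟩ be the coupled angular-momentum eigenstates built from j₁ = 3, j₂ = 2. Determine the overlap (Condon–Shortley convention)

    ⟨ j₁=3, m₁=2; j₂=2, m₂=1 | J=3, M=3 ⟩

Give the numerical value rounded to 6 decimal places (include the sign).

-0.645497

triangle: 2!·4!·2!/9! = 96/362880
(j±m)!: 5!·1!·3!·1!·6!·0! = 518400
prefactor² = (2J+1)·Δ·N² = 960
  k=1: −1/(1!·1!·0!·2!·4!·0!) = -1/48
Σ = -1/48  ⇒  CG² = 960·(-1/48)² = 5/12
CG = −√(5/12) = -0.645497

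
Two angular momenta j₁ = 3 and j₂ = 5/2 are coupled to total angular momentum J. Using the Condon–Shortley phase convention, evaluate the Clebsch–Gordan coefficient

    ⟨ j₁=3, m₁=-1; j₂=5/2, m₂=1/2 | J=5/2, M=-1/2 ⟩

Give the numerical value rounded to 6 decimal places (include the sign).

triangle: 3!*3!*2!/9! = 72/362880
(j±m)!: 2!*4!*3!*2!*2!*3! = 6912
prefactor² = (2J+1)*Δ*N² = 288/35
  k=1: −1/(1!*2!*3!*2!*0!*0!) = -1/24
  k=2: +1/(2!*1!*2!*1!*1!*1!) = 1/4
  k=3: −1/(3!*0!*1!*0!*2!*2!) = -1/24
Σ = 1/6  ⇒  CG² = 288/35*1/6² = 8/35
CG = +√(8/35) = +0.478091

+0.478091  (= +√(8/35))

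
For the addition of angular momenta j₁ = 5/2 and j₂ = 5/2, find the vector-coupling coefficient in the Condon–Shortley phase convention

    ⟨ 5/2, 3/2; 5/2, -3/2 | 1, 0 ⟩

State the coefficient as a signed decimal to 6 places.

triangle: 4!*1!*1!/7! = 24/5040
(j±m)!: 4!*1!*1!*4!*1!*1! = 576
prefactor² = (2J+1)*Δ*N² = 288/35
  k=0: +1/(0!*4!*1!*1!*0!*0!) = 1/24
  k=1: −1/(1!*3!*0!*0!*1!*1!) = -1/6
Σ = -1/8  ⇒  CG² = 288/35*(-1/8)² = 9/70
CG = −√(9/70) = -0.358569

-0.358569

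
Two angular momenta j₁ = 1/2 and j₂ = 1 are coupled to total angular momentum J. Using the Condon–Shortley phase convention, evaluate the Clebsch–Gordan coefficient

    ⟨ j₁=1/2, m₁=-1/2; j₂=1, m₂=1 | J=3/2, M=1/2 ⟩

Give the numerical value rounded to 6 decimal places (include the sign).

√[4·0!1!2!/4! · 0!1!2!0!2!1!] = √(4/3)
  +(−1)^0/∏(0,0,1,2,0,0)! = 1/2  (running 1/2)
⟨..|..⟩ = √(4/3)·(1/2) = +0.577350

+√(1/3) ≈ +0.577350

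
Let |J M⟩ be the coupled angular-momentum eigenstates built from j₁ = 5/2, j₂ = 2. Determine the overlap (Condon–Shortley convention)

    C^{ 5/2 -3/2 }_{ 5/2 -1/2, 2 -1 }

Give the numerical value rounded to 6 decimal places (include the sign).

triangle: 2!*3!*2!/8! = 24/40320
(j±m)!: 2!*3!*1!*3!*1!*4! = 1728
prefactor² = (2J+1)*Δ*N² = 216/35
  k=0: +1/(0!*2!*3!*1!*0!*1!) = 1/12
  k=1: −1/(1!*1!*2!*0!*1!*2!) = -1/4
Σ = -1/6  ⇒  CG² = 216/35*(-1/6)² = 6/35
CG = −√(6/35) = -0.414039

−√(6/35) ≈ -0.414039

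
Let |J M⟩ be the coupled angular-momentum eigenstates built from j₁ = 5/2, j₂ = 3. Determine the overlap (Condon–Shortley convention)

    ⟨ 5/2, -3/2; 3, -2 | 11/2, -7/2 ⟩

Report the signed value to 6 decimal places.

+0.738549  (= +√(6/11))

j₁+j₂−J=0  J+j₁−j₂=5  J−j₁+j₂=6  j₁+j₂+J+1=12
(j₁±m₁, j₂±m₂, J±M) = (1,4,1,5,2,9)
P² = 49766400/11
sum k=0..0:
  [0] +1/2880 = 1/2880
S = 1/2880
C² = P²·S² = 6/11 ; C = +0.738549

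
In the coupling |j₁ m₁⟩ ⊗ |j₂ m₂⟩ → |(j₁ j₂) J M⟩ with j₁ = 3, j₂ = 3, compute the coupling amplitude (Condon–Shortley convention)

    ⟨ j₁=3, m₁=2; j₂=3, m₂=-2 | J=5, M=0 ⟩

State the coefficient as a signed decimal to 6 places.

triangle: 1!*5!*5!/12! = 14400/479001600
(j±m)!: 5!*1!*1!*5!*5!*5! = 207360000
prefactor² = (2J+1)*Δ*N² = 480000/7
  k=0: +1/(0!*1!*1!*1!*4!*4!) = 1/576
  k=1: −1/(1!*0!*0!*0!*5!*5!) = -1/14400
Σ = 1/600  ⇒  CG² = 480000/7*1/600² = 4/21
CG = +√(4/21) = +0.436436

+√(4/21) ≈ +0.436436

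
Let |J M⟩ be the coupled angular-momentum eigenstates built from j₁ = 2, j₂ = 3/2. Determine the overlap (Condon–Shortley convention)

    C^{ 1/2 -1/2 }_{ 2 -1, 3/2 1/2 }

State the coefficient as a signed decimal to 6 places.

√[2·3!1!0!/5! · 1!3!2!1!0!1!] = √(6/5)
  +(−1)^2/∏(2,1,1,0,0,0)! = 1/2  (running 1/2)
⟨..|..⟩ = √(6/5)·(1/2) = +0.547723

+√(3/10) ≈ +0.547723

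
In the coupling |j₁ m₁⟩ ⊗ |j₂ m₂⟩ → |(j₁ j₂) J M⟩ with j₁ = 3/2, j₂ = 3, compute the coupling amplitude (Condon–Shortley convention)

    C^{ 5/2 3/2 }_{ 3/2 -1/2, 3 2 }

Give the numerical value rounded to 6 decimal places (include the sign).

+0.267261

√[6·2!1!4!/8! · 1!2!5!1!4!1!] = √(288/7)
  +(−1)^1/∏(1,1,1,4,0,0)! = -1/24  (running -1/24)
  +(−1)^2/∏(2,0,0,3,1,1)! = 1/12  (running 1/24)
⟨..|..⟩ = √(288/7)·(1/24) = +0.267261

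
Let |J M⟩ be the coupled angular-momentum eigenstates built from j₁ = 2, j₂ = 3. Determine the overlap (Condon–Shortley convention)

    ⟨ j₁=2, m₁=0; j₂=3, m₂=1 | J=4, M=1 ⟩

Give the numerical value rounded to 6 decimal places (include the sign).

triangle: 1!×3!×5!/10! = 720/3628800
(j±m)!: 2!×2!×4!×2!×5!×3! = 138240
prefactor² = (2J+1)×Δ×N² = 1728/7
  k=0: +1/(0!×1!×2!×4!×1!×1!) = 1/48
  k=1: −1/(1!×0!×1!×3!×2!×2!) = -1/24
Σ = -1/48  ⇒  CG² = 1728/7×(-1/48)² = 3/28
CG = −√(3/28) = -0.327327

−√(3/28) ≈ -0.327327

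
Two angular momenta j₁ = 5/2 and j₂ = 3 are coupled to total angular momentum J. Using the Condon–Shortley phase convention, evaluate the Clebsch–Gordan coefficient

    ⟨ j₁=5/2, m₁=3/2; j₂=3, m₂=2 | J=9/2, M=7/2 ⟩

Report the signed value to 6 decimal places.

√[10·1!4!5!/11! · 4!1!5!1!8!1!] = √(921600/11)
  +(−1)^0/∏(0,1,1,5,3,0)! = 1/720  (running 1/720)
  +(−1)^1/∏(1,0,0,4,4,1)! = -1/576  (running -1/2880)
⟨..|..⟩ = √(921600/11)·(-1/2880) = -0.100504

-0.100504  (= −√(1/99))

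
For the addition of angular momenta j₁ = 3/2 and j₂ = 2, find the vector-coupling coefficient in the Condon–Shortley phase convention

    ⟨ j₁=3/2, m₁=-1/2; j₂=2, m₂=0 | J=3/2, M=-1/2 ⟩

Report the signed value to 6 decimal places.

−√(1/5) = -0.447214

j₁+j₂−J=2  J+j₁−j₂=1  J−j₁+j₂=2  j₁+j₂+J+1=6
(j₁±m₁, j₂±m₂, J±M) = (1,2,2,2,1,2)
P² = 16/45
sum k=1..2:
  [1] −1/1 = -1
  [2] +1/4 = 1/4
S = -3/4
C² = P²·S² = 1/5 ; C = -0.447214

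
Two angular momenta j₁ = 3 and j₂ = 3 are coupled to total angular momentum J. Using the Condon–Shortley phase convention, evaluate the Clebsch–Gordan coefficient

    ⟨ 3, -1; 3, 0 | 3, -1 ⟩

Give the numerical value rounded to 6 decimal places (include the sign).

triangle: 3!*3!*3!/10! = 216/3628800
(j±m)!: 2!*4!*3!*3!*2!*4! = 82944
prefactor² = (2J+1)*Δ*N² = 864/25
  k=1: −1/(1!*2!*3!*2!*0!*1!) = -1/24
  k=2: +1/(2!*1!*2!*1!*1!*2!) = 1/8
  k=3: −1/(3!*0!*1!*0!*2!*3!) = -1/72
Σ = 5/72  ⇒  CG² = 864/25*5/72² = 1/6
CG = +√(1/6) = +0.408248

+0.408248  (= +√(1/6))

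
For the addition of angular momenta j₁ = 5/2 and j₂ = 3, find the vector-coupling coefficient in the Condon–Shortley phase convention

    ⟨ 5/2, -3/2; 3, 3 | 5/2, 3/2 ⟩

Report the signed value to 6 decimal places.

√[6·3!2!3!/9! · 1!4!6!0!4!1!] = √(3456/7)
  +(−1)^3/∏(3,0,1,3,1,0)! = -1/36  (running -1/36)
⟨..|..⟩ = √(3456/7)·(-1/36) = -0.617213

−√(8/21) ≈ -0.617213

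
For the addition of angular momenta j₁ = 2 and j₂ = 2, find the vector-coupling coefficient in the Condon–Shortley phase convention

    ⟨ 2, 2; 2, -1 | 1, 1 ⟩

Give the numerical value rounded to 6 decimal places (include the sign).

+0.447214

j₁+j₂−J=3  J+j₁−j₂=1  J−j₁+j₂=1  j₁+j₂+J+1=6
(j₁±m₁, j₂±m₂, J±M) = (4,0,1,3,2,0)
P² = 36/5
sum k=0..0:
  [0] +1/6 = 1/6
S = 1/6
C² = P²·S² = 1/5 ; C = +0.447214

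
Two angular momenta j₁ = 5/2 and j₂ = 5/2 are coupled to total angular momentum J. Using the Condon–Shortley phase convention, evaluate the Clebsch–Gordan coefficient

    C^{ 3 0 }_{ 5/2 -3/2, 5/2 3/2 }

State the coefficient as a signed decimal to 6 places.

j₁+j₂−J=2  J+j₁−j₂=3  J−j₁+j₂=3  j₁+j₂+J+1=9
(j₁±m₁, j₂±m₂, J±M) = (1,4,4,1,3,3)
P² = 144/5
sum k=1..2:
  [1] −1/36 = -1/36
  [2] +1/8 = 1/8
S = 7/72
C² = P²·S² = 49/180 ; C = +0.521749

+√(49/180) = +0.521749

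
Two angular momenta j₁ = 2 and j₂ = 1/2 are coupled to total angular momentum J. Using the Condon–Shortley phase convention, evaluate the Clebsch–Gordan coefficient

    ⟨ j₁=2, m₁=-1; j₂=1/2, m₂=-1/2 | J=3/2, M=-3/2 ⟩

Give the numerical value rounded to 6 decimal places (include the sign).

+0.447214

triangle: 1!×3!×0!/5! = 6/120
(j±m)!: 1!×3!×0!×1!×0!×3! = 36
prefactor² = (2J+1)×Δ×N² = 36/5
  k=0: +1/(0!×1!×3!×0!×0!×0!) = 1/6
Σ = 1/6  ⇒  CG² = 36/5×1/6² = 1/5
CG = +√(1/5) = +0.447214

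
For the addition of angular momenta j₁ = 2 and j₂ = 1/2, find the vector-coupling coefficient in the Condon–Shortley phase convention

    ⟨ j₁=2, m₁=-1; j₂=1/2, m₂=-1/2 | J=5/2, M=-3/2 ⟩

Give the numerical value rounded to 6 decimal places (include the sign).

j₁+j₂−J=0  J+j₁−j₂=4  J−j₁+j₂=1  j₁+j₂+J+1=6
(j₁±m₁, j₂±m₂, J±M) = (1,3,0,1,1,4)
P² = 144/5
sum k=0..0:
  [0] +1/6 = 1/6
S = 1/6
C² = P²·S² = 4/5 ; C = +0.894427

+√(4/5) = +0.894427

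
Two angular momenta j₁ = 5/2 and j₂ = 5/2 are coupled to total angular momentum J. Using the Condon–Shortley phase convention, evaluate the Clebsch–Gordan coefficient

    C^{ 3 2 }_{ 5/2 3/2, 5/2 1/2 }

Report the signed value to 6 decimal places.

−√(1/12) = -0.288675

triangle: 2!*3!*3!/9! = 72/362880
(j±m)!: 4!*1!*3!*2!*5!*1! = 34560
prefactor² = (2J+1)*Δ*N² = 48
  k=0: +1/(0!*2!*1!*3!*2!*0!) = 1/24
  k=1: −1/(1!*1!*0!*2!*3!*1!) = -1/12
Σ = -1/24  ⇒  CG² = 48*(-1/24)² = 1/12
CG = −√(1/12) = -0.288675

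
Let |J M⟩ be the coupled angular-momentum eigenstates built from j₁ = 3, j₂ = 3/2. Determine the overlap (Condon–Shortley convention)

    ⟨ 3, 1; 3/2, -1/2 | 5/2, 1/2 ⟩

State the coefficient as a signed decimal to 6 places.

-0.119523

√[6·2!4!1!/8! · 4!2!1!2!3!2!] = √(288/35)
  +(−1)^0/∏(0,2,2,1,2,0)! = 1/8  (running 1/8)
  +(−1)^1/∏(1,1,1,0,3,1)! = -1/6  (running -1/24)
⟨..|..⟩ = √(288/35)·(-1/24) = -0.119523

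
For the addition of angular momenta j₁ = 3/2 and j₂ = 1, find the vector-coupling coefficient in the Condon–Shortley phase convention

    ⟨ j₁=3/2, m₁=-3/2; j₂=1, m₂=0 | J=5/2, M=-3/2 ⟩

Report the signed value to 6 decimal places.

j₁+j₂−J=0  J+j₁−j₂=3  J−j₁+j₂=2  j₁+j₂+J+1=6
(j₁±m₁, j₂±m₂, J±M) = (0,3,1,1,1,4)
P² = 72/5
sum k=0..0:
  [0] +1/6 = 1/6
S = 1/6
C² = P²·S² = 2/5 ; C = +0.632456

+0.632456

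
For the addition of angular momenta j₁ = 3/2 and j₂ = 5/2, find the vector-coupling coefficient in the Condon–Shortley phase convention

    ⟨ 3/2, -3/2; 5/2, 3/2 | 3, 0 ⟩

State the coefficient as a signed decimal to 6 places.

−√(3/10) = -0.547723

triangle: 1!·2!·4!/8! = 48/40320
(j±m)!: 0!·3!·4!·1!·3!·3! = 5184
prefactor² = (2J+1)·Δ·N² = 216/5
  k=1: −1/(1!·0!·2!·3!·0!·1!) = -1/12
Σ = -1/12  ⇒  CG² = 216/5·(-1/12)² = 3/10
CG = −√(3/10) = -0.547723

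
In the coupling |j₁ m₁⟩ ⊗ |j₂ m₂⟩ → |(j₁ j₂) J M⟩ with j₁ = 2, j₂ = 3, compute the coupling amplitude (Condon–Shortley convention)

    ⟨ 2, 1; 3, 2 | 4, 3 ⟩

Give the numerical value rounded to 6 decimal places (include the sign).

-0.223607  (= −√(1/20))

j₁+j₂−J=1  J+j₁−j₂=3  J−j₁+j₂=5  j₁+j₂+J+1=10
(j₁±m₁, j₂±m₂, J±M) = (3,1,5,1,7,1)
P² = 6480
sum k=0..1:
  [0] +1/240 = 1/240
  [1] −1/144 = -1/144
S = -1/360
C² = P²·S² = 1/20 ; C = -0.223607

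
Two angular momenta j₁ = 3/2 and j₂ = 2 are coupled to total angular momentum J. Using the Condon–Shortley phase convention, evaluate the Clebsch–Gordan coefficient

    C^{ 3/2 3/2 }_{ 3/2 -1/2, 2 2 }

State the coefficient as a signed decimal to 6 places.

√[4·2!1!2!/6! · 1!2!4!0!3!0!] = √(32/5)
  +(−1)^2/∏(2,0,0,2,1,0)! = 1/4  (running 1/4)
⟨..|..⟩ = √(32/5)·(1/4) = +0.632456

+√(2/5) = +0.632456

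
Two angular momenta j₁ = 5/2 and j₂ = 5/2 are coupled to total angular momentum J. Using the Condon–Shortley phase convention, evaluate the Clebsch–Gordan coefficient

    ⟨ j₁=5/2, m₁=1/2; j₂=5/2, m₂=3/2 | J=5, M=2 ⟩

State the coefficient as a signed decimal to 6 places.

+0.645497  (= +√(5/12))

j₁+j₂−J=0  J+j₁−j₂=5  J−j₁+j₂=5  j₁+j₂+J+1=11
(j₁±m₁, j₂±m₂, J±M) = (3,2,4,1,7,3)
P² = 34560
sum k=0..0:
  [0] +1/288 = 1/288
S = 1/288
C² = P²·S² = 5/12 ; C = +0.645497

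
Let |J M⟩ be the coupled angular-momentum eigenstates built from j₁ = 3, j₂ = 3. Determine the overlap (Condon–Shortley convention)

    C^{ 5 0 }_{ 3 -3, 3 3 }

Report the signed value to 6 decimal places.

triangle: 1!·5!·5!/12! = 14400/479001600
(j±m)!: 0!·6!·6!·0!·5!·5! = 7464960000
prefactor² = (2J+1)·Δ·N² = 17280000/7
  k=1: −1/(1!·0!·5!·5!·0!·0!) = -1/14400
Σ = -1/14400  ⇒  CG² = 17280000/7·(-1/14400)² = 1/84
CG = −√(1/84) = -0.109109

−√(1/84) = -0.109109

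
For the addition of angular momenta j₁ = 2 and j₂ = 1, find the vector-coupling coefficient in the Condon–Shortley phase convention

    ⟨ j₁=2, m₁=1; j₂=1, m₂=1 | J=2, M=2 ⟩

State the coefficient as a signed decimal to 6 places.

triangle: 1!×3!×1!/6! = 6/720
(j±m)!: 3!×1!×2!×0!×4!×0! = 288
prefactor² = (2J+1)×Δ×N² = 12
  k=1: −1/(1!×0!×0!×1!×3!×0!) = -1/6
Σ = -1/6  ⇒  CG² = 12×(-1/6)² = 1/3
CG = −√(1/3) = -0.577350

−√(1/3) ≈ -0.577350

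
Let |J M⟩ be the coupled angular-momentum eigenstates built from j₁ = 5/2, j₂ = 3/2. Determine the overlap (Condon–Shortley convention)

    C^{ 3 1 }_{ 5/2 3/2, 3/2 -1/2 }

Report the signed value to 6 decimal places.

+0.639010

j₁+j₂−J=1  J+j₁−j₂=4  J−j₁+j₂=2  j₁+j₂+J+1=8
(j₁±m₁, j₂±m₂, J±M) = (4,1,1,2,4,2)
P² = 96/5
sum k=0..1:
  [0] +1/6 = 1/6
  [1] −1/48 = -1/48
S = 7/48
C² = P²·S² = 49/120 ; C = +0.639010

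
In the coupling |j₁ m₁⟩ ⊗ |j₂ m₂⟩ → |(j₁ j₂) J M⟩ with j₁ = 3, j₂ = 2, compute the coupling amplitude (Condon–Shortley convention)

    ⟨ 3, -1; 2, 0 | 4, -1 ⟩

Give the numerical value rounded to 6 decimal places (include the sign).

√[9·1!5!3!/10! · 2!4!2!2!3!5!] = √(1728/7)
  +(−1)^0/∏(0,1,4,2,1,1)! = 1/48  (running 1/48)
  +(−1)^1/∏(1,0,3,1,2,2)! = -1/24  (running -1/48)
⟨..|..⟩ = √(1728/7)·(-1/48) = -0.327327

−√(3/28) = -0.327327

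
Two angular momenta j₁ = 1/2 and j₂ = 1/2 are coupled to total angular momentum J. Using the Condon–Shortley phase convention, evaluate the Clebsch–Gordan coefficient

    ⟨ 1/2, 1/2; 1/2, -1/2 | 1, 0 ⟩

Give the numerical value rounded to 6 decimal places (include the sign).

+√(1/2) ≈ +0.707107

j₁+j₂−J=0  J+j₁−j₂=1  J−j₁+j₂=1  j₁+j₂+J+1=3
(j₁±m₁, j₂±m₂, J±M) = (1,0,0,1,1,1)
P² = 1/2
sum k=0..0:
  [0] +1/1 = 1
S = 1
C² = P²·S² = 1/2 ; C = +0.707107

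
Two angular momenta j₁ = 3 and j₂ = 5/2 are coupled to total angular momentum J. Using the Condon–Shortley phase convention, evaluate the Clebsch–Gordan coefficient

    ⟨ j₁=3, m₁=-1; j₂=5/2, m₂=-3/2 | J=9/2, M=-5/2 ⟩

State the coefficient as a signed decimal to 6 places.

+√(10/99) ≈ +0.317821

√[10·1!5!4!/11! · 2!4!1!4!2!7!] = √(92160/11)
  +(−1)^0/∏(0,1,4,1,1,3)! = 1/144  (running 1/144)
  +(−1)^1/∏(1,0,3,0,2,4)! = -1/288  (running 1/288)
⟨..|..⟩ = √(92160/11)·(1/288) = +0.317821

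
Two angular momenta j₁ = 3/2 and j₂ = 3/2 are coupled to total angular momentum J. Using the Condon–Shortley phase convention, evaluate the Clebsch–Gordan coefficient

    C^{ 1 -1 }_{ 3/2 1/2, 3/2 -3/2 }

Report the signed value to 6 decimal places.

triangle: 2!*1!*1!/5! = 2/120
(j±m)!: 2!*1!*0!*3!*0!*2! = 24
prefactor² = (2J+1)*Δ*N² = 6/5
  k=0: +1/(0!*2!*1!*0!*0!*1!) = 1/2
Σ = 1/2  ⇒  CG² = 6/5*1/2² = 3/10
CG = +√(3/10) = +0.547723

+√(3/10) ≈ +0.547723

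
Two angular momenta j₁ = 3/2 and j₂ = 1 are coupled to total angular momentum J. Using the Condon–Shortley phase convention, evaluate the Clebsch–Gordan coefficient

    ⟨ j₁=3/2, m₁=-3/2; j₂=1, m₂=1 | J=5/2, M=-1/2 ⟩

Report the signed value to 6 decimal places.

triangle: 0!*3!*2!/6! = 12/720
(j±m)!: 0!*3!*2!*0!*2!*3! = 144
prefactor² = (2J+1)*Δ*N² = 72/5
  k=0: +1/(0!*0!*3!*2!*0!*0!) = 1/12
Σ = 1/12  ⇒  CG² = 72/5*1/12² = 1/10
CG = +√(1/10) = +0.316228

+0.316228  (= +√(1/10))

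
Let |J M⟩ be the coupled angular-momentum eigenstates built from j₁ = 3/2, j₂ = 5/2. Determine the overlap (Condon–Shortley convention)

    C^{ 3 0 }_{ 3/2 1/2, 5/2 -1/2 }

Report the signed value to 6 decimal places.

+0.447214

j₁+j₂−J=1  J+j₁−j₂=2  J−j₁+j₂=4  j₁+j₂+J+1=8
(j₁±m₁, j₂±m₂, J±M) = (2,1,2,3,3,3)
P² = 36/5
sum k=0..1:
  [0] +1/4 = 1/4
  [1] −1/12 = -1/12
S = 1/6
C² = P²·S² = 1/5 ; C = +0.447214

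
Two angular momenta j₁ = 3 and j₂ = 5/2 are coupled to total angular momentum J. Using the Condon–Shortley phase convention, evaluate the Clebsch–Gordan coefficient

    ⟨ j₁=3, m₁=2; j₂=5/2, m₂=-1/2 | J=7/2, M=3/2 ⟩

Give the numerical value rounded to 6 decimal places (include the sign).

triangle: 2!*4!*3!/10! = 288/3628800
(j±m)!: 5!*1!*2!*3!*5!*2! = 345600
prefactor² = (2J+1)*Δ*N² = 1536/7
  k=0: +1/(0!*2!*1!*2!*3!*1!) = 1/24
  k=1: −1/(1!*1!*0!*1!*4!*2!) = -1/48
Σ = 1/48  ⇒  CG² = 1536/7*1/48² = 2/21
CG = +√(2/21) = +0.308607

+0.308607  (= +√(2/21))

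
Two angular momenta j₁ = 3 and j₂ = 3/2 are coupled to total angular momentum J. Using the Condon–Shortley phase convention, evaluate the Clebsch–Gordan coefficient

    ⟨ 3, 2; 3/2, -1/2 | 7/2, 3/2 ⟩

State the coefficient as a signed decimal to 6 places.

+√(3/7) ≈ +0.654654

√[8·1!5!2!/9! · 5!1!1!2!5!2!] = √(6400/21)
  +(−1)^0/∏(0,1,1,1,4,1)! = 1/24  (running 1/24)
  +(−1)^1/∏(1,0,0,0,5,2)! = -1/240  (running 3/80)
⟨..|..⟩ = √(6400/21)·(3/80) = +0.654654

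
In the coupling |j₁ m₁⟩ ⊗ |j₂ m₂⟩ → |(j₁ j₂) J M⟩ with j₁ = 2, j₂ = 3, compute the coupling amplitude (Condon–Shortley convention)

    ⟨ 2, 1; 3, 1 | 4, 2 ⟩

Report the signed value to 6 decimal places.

triangle: 1!*3!*5!/10! = 720/3628800
(j±m)!: 3!*1!*4!*2!*6!*2! = 414720
prefactor² = (2J+1)*Δ*N² = 5184/7
  k=0: +1/(0!*1!*1!*4!*2!*1!) = 1/48
  k=1: −1/(1!*0!*0!*3!*3!*2!) = -1/72
Σ = 1/144  ⇒  CG² = 5184/7*1/144² = 1/28
CG = +√(1/28) = +0.188982

+√(1/28) = +0.188982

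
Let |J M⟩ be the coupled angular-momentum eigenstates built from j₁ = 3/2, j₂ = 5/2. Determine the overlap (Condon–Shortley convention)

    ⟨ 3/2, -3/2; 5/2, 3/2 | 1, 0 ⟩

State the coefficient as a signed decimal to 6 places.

j₁+j₂−J=3  J+j₁−j₂=0  J−j₁+j₂=2  j₁+j₂+J+1=6
(j₁±m₁, j₂±m₂, J±M) = (0,3,4,1,1,1)
P² = 36/5
sum k=3..3:
  [3] −1/6 = -1/6
S = -1/6
C² = P²·S² = 1/5 ; C = -0.447214

-0.447214  (= −√(1/5))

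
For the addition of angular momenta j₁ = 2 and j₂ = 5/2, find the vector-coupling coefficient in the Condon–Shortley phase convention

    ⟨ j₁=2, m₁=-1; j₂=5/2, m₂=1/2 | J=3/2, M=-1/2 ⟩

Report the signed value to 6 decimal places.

triangle: 3!·1!·2!/7! = 12/5040
(j±m)!: 1!·3!·3!·2!·1!·2! = 144
prefactor² = (2J+1)·Δ·N² = 48/35
  k=2: +1/(2!·1!·1!·1!·0!·1!) = 1/2
  k=3: −1/(3!·0!·0!·0!·1!·2!) = -1/12
Σ = 5/12  ⇒  CG² = 48/35·5/12² = 5/21
CG = +√(5/21) = +0.487950

+0.487950  (= +√(5/21))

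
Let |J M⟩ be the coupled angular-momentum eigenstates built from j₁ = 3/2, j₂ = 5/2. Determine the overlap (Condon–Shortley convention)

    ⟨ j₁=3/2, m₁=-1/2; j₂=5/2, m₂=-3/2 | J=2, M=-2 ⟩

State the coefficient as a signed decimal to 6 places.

j₁+j₂−J=2  J+j₁−j₂=1  J−j₁+j₂=3  j₁+j₂+J+1=7
(j₁±m₁, j₂±m₂, J±M) = (1,2,1,4,0,4)
P² = 96/7
sum k=1..1:
  [1] −1/6 = -1/6
S = -1/6
C² = P²·S² = 8/21 ; C = -0.617213

-0.617213  (= −√(8/21))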